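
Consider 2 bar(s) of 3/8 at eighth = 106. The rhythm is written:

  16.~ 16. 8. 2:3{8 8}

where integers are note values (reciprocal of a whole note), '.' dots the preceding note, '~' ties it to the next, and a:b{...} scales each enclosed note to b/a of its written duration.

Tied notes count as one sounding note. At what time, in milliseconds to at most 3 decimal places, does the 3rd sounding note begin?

note 3 onset = 3b = 1698.113ms

1. 0.0ms @ 0 + 849.057ms (3/2)
2. 849.057ms @ 3/2 + 849.057ms (3/2)
3. 1698.113ms @ 3 + 849.057ms (3/2)
4. 2547.17ms @ 9/2 + 849.057ms (3/2)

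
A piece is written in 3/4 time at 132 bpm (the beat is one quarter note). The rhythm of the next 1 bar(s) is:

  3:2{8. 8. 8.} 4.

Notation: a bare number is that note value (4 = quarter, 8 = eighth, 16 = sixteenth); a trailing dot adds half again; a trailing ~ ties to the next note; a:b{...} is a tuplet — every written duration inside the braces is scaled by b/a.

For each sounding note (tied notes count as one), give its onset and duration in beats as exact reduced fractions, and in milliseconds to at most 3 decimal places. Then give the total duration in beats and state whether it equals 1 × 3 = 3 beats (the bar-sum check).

1) 0.0ms=0b +227.273ms=1/2b
2) 227.273ms=1/2b +227.273ms=1/2b
3) 454.545ms=1b +227.273ms=1/2b
4) 681.818ms=3/2b +681.818ms=3/2b
Σ=3b of 3 (132bpm 3/4) — PASS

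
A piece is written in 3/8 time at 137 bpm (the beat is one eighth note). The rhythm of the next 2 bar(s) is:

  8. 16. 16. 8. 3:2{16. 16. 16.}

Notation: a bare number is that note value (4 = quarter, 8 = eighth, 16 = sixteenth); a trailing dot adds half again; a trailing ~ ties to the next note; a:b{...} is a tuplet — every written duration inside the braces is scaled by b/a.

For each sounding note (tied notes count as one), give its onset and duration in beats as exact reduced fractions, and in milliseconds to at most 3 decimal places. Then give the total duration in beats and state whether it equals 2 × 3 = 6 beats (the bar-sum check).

1) 0.0ms=0b +656.934ms=3/2b
2) 656.934ms=3/2b +328.467ms=3/4b
3) 985.401ms=9/4b +328.467ms=3/4b
4) 1313.869ms=3b +656.934ms=3/2b
5) 1970.803ms=9/2b +218.978ms=1/2b
6) 2189.781ms=5b +218.978ms=1/2b
7) 2408.759ms=11/2b +218.978ms=1/2b
Σ=6b of 6 (137bpm 3/8) — PASS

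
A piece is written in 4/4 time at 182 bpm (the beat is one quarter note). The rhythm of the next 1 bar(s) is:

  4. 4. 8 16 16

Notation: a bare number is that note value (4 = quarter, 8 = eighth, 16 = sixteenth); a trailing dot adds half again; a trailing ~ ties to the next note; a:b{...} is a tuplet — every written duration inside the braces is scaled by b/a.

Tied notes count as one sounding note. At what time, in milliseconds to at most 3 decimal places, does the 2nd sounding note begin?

1. 0.0ms @ 0 + 494.505ms (3/2)
2. 494.505ms @ 3/2 + 494.505ms (3/2)
3. 989.011ms @ 3 + 164.835ms (1/2)
4. 1153.846ms @ 7/2 + 82.418ms (1/4)
5. 1236.264ms @ 15/4 + 82.418ms (1/4)

note 2 onset = 3/2b = 494.505ms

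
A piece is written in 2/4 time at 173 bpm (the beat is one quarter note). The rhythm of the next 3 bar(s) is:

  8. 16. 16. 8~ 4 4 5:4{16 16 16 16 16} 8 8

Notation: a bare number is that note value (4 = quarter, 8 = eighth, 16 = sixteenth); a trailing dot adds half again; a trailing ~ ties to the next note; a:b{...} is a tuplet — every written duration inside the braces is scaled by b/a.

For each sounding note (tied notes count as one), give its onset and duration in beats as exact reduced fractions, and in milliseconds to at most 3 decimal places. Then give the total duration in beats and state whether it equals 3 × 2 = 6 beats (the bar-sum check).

1) 0.0ms=0b +260.116ms=3/4b
2) 260.116ms=3/4b +130.058ms=3/8b
3) 390.173ms=9/8b +130.058ms=3/8b
4) 520.231ms=3/2b +520.231ms=3/2b
5) 1040.462ms=3b +346.821ms=1b
6) 1387.283ms=4b +69.364ms=1/5b
7) 1456.647ms=21/5b +69.364ms=1/5b
8) 1526.012ms=22/5b +69.364ms=1/5b
9) 1595.376ms=23/5b +69.364ms=1/5b
10) 1664.74ms=24/5b +69.364ms=1/5b
11) 1734.104ms=5b +173.41ms=1/2b
12) 1907.514ms=11/2b +173.41ms=1/2b
Σ=6b of 6 (173bpm 2/4) — PASS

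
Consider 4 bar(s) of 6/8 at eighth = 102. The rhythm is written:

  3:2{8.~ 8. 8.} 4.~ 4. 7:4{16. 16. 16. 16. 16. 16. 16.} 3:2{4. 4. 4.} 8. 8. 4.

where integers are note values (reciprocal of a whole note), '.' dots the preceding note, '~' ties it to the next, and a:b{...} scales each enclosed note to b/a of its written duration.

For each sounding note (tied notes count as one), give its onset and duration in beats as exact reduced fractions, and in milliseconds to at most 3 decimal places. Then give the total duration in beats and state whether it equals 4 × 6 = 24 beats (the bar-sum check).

1) 0.0ms=0b +1176.471ms=2b
2) 1176.471ms=2b +588.235ms=1b
3) 1764.706ms=3b +3529.412ms=6b
4) 5294.118ms=9b +252.101ms=3/7b
5) 5546.218ms=66/7b +252.101ms=3/7b
6) 5798.319ms=69/7b +252.101ms=3/7b
7) 6050.42ms=72/7b +252.101ms=3/7b
8) 6302.521ms=75/7b +252.101ms=3/7b
9) 6554.622ms=78/7b +252.101ms=3/7b
10) 6806.723ms=81/7b +252.101ms=3/7b
11) 7058.824ms=12b +1176.471ms=2b
12) 8235.294ms=14b +1176.471ms=2b
13) 9411.765ms=16b +1176.471ms=2b
14) 10588.235ms=18b +882.353ms=3/2b
15) 11470.588ms=39/2b +882.353ms=3/2b
16) 12352.941ms=21b +1764.706ms=3b
Σ=24b of 24 (102bpm 6/8) — PASS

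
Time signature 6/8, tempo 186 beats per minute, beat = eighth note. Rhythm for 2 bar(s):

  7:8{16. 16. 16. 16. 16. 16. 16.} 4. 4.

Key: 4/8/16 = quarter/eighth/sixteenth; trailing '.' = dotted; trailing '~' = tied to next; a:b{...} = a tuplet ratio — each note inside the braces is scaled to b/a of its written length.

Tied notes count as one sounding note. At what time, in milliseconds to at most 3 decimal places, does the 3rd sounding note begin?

1. 0.0ms @ 0 + 276.498ms (6/7)
2. 276.498ms @ 6/7 + 276.498ms (6/7)
3. 552.995ms @ 12/7 + 276.498ms (6/7)
4. 829.493ms @ 18/7 + 276.498ms (6/7)
5. 1105.991ms @ 24/7 + 276.498ms (6/7)
6. 1382.488ms @ 30/7 + 276.498ms (6/7)
7. 1658.986ms @ 36/7 + 276.498ms (6/7)
8. 1935.484ms @ 6 + 967.742ms (3)
9. 2903.226ms @ 9 + 967.742ms (3)

note 3 onset = 12/7b = 552.995ms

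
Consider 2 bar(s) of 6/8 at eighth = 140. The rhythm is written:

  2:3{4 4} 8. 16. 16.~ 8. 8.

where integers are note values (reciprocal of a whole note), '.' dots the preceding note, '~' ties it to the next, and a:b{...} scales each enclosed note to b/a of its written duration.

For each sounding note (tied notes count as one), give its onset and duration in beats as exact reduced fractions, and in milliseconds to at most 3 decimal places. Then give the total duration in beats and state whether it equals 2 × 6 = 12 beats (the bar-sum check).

1) 0.0ms=0b +1285.714ms=3b
2) 1285.714ms=3b +1285.714ms=3b
3) 2571.429ms=6b +642.857ms=3/2b
4) 3214.286ms=15/2b +321.429ms=3/4b
5) 3535.714ms=33/4b +964.286ms=9/4b
6) 4500.0ms=21/2b +642.857ms=3/2b
Σ=12b of 12 (140bpm 6/8) — PASS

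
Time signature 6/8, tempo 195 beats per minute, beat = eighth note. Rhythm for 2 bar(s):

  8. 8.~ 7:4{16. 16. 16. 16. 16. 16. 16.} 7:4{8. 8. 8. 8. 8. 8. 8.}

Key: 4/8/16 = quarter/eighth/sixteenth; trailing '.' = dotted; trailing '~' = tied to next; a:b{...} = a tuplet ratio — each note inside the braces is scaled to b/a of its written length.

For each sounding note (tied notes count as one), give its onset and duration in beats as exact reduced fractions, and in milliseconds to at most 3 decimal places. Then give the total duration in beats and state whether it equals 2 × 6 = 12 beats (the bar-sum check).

1) 0.0ms=0b +461.538ms=3/2b
2) 461.538ms=3/2b +593.407ms=27/14b
3) 1054.945ms=24/7b +131.868ms=3/7b
4) 1186.813ms=27/7b +131.868ms=3/7b
5) 1318.681ms=30/7b +131.868ms=3/7b
6) 1450.549ms=33/7b +131.868ms=3/7b
7) 1582.418ms=36/7b +131.868ms=3/7b
8) 1714.286ms=39/7b +131.868ms=3/7b
9) 1846.154ms=6b +263.736ms=6/7b
10) 2109.89ms=48/7b +263.736ms=6/7b
11) 2373.626ms=54/7b +263.736ms=6/7b
12) 2637.363ms=60/7b +263.736ms=6/7b
13) 2901.099ms=66/7b +263.736ms=6/7b
14) 3164.835ms=72/7b +263.736ms=6/7b
15) 3428.571ms=78/7b +263.736ms=6/7b
Σ=12b of 12 (195bpm 6/8) — PASS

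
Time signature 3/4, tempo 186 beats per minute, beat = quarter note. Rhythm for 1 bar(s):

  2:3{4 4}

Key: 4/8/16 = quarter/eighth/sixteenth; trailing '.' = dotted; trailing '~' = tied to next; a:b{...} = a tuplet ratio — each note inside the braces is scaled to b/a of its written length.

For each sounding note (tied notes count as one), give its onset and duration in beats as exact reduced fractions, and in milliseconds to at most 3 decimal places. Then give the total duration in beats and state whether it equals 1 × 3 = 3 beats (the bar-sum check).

1) 0.0ms=0b +483.871ms=3/2b
2) 483.871ms=3/2b +483.871ms=3/2b
Σ=3b of 3 (186bpm 3/4) — PASS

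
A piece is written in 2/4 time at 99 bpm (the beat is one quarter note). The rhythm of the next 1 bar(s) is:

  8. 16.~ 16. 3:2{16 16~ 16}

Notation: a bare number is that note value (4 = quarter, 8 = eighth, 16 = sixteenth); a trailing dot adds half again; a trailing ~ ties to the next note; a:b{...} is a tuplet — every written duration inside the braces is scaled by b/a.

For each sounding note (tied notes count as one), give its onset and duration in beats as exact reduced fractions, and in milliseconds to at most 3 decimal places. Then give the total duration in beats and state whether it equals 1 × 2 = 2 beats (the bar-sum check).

1) 0.0ms=0b +454.545ms=3/4b
2) 454.545ms=3/4b +454.545ms=3/4b
3) 909.091ms=3/2b +101.01ms=1/6b
4) 1010.101ms=5/3b +202.02ms=1/3b
Σ=2b of 2 (99bpm 2/4) — PASS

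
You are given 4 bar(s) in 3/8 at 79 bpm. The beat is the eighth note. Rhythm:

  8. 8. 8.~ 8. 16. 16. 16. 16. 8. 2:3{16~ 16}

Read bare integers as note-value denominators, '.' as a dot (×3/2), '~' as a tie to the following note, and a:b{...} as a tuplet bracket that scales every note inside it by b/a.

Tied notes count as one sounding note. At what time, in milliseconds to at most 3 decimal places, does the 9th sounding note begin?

1. 0.0ms @ 0 + 1139.241ms (3/2)
2. 1139.241ms @ 3/2 + 1139.241ms (3/2)
3. 2278.481ms @ 3 + 2278.481ms (3)
4. 4556.962ms @ 6 + 569.62ms (3/4)
5. 5126.582ms @ 27/4 + 569.62ms (3/4)
6. 5696.203ms @ 15/2 + 569.62ms (3/4)
7. 6265.823ms @ 33/4 + 569.62ms (3/4)
8. 6835.443ms @ 9 + 1139.241ms (3/2)
9. 7974.684ms @ 21/2 + 1139.241ms (3/2)

note 9 onset = 21/2b = 7974.684ms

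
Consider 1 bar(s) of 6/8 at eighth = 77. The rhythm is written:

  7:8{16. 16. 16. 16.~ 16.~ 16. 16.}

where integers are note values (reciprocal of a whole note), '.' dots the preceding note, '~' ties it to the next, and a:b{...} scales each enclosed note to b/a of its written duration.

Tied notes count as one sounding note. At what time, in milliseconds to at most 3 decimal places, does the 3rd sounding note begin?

note 3 onset = 12/7b = 1335.807ms

1. 0.0ms @ 0 + 667.904ms (6/7)
2. 667.904ms @ 6/7 + 667.904ms (6/7)
3. 1335.807ms @ 12/7 + 667.904ms (6/7)
4. 2003.711ms @ 18/7 + 2003.711ms (18/7)
5. 4007.421ms @ 36/7 + 667.904ms (6/7)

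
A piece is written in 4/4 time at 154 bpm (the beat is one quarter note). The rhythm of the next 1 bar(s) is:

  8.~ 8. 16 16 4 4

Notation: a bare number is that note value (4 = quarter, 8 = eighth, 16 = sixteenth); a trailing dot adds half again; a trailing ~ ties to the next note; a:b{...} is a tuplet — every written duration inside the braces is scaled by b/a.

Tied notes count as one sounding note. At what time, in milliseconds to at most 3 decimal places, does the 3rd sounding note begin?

note 3 onset = 7/4b = 681.818ms

1. 0.0ms @ 0 + 584.416ms (3/2)
2. 584.416ms @ 3/2 + 97.403ms (1/4)
3. 681.818ms @ 7/4 + 97.403ms (1/4)
4. 779.221ms @ 2 + 389.61ms (1)
5. 1168.831ms @ 3 + 389.61ms (1)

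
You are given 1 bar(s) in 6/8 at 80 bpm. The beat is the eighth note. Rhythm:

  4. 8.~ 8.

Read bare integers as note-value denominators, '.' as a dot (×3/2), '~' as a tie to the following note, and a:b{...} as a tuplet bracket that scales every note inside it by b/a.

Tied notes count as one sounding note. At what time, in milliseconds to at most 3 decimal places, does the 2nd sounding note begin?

note 2 onset = 3b = 2250.0ms

1. 0.0ms @ 0 + 2250.0ms (3)
2. 2250.0ms @ 3 + 2250.0ms (3)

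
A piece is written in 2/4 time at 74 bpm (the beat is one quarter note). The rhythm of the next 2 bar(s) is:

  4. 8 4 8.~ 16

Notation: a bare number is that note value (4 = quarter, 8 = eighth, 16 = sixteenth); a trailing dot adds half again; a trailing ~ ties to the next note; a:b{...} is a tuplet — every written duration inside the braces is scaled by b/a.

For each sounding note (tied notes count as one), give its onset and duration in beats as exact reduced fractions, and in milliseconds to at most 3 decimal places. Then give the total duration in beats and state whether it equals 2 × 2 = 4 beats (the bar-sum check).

1) 0.0ms=0b +1216.216ms=3/2b
2) 1216.216ms=3/2b +405.405ms=1/2b
3) 1621.622ms=2b +810.811ms=1b
4) 2432.432ms=3b +810.811ms=1b
Σ=4b of 4 (74bpm 2/4) — PASS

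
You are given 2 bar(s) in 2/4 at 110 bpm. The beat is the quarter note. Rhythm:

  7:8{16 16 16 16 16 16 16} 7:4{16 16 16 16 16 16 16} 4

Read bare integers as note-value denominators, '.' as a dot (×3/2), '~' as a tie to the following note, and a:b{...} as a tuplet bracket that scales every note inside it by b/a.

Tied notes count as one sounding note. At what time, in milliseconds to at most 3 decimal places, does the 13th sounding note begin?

1. 0.0ms @ 0 + 155.844ms (2/7)
2. 155.844ms @ 2/7 + 155.844ms (2/7)
3. 311.688ms @ 4/7 + 155.844ms (2/7)
4. 467.532ms @ 6/7 + 155.844ms (2/7)
5. 623.377ms @ 8/7 + 155.844ms (2/7)
6. 779.221ms @ 10/7 + 155.844ms (2/7)
7. 935.065ms @ 12/7 + 155.844ms (2/7)
8. 1090.909ms @ 2 + 77.922ms (1/7)
9. 1168.831ms @ 15/7 + 77.922ms (1/7)
10. 1246.753ms @ 16/7 + 77.922ms (1/7)
11. 1324.675ms @ 17/7 + 77.922ms (1/7)
12. 1402.597ms @ 18/7 + 77.922ms (1/7)
13. 1480.519ms @ 19/7 + 77.922ms (1/7)
14. 1558.442ms @ 20/7 + 77.922ms (1/7)
15. 1636.364ms @ 3 + 545.455ms (1)

note 13 onset = 19/7b = 1480.519ms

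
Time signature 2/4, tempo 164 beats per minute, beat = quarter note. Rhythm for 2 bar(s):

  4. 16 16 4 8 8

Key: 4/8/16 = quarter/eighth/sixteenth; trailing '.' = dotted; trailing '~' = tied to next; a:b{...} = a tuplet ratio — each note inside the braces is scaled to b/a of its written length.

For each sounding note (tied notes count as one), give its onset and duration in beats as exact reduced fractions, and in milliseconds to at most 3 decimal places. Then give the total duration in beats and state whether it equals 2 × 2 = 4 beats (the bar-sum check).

1) 0.0ms=0b +548.78ms=3/2b
2) 548.78ms=3/2b +91.463ms=1/4b
3) 640.244ms=7/4b +91.463ms=1/4b
4) 731.707ms=2b +365.854ms=1b
5) 1097.561ms=3b +182.927ms=1/2b
6) 1280.488ms=7/2b +182.927ms=1/2b
Σ=4b of 4 (164bpm 2/4) — PASS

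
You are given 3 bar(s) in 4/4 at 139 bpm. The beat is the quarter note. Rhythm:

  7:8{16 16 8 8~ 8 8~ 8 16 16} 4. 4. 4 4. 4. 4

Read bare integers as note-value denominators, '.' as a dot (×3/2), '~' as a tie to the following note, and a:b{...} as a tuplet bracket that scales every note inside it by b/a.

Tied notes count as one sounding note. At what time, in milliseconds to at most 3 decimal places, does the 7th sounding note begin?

1. 0.0ms @ 0 + 123.33ms (2/7)
2. 123.33ms @ 2/7 + 123.33ms (2/7)
3. 246.66ms @ 4/7 + 246.66ms (4/7)
4. 493.32ms @ 8/7 + 493.32ms (8/7)
5. 986.639ms @ 16/7 + 493.32ms (8/7)
6. 1479.959ms @ 24/7 + 123.33ms (2/7)
7. 1603.289ms @ 26/7 + 123.33ms (2/7)
8. 1726.619ms @ 4 + 647.482ms (3/2)
9. 2374.101ms @ 11/2 + 647.482ms (3/2)
10. 3021.583ms @ 7 + 431.655ms (1)
11. 3453.237ms @ 8 + 647.482ms (3/2)
12. 4100.719ms @ 19/2 + 647.482ms (3/2)
13. 4748.201ms @ 11 + 431.655ms (1)

note 7 onset = 26/7b = 1603.289ms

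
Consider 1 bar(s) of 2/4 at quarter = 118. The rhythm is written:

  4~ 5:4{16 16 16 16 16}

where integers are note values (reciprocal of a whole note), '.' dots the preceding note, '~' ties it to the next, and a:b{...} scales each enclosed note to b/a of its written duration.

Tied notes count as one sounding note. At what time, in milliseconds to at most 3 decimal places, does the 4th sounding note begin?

note 4 onset = 8/5b = 813.559ms

1. 0.0ms @ 0 + 610.169ms (6/5)
2. 610.169ms @ 6/5 + 101.695ms (1/5)
3. 711.864ms @ 7/5 + 101.695ms (1/5)
4. 813.559ms @ 8/5 + 101.695ms (1/5)
5. 915.254ms @ 9/5 + 101.695ms (1/5)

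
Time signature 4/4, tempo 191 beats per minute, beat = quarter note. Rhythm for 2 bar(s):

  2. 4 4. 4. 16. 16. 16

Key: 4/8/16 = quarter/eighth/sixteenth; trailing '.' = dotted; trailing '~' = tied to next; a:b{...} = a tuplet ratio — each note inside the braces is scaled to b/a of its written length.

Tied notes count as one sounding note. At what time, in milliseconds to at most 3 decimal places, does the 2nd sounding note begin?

note 2 onset = 3b = 942.408ms

1. 0.0ms @ 0 + 942.408ms (3)
2. 942.408ms @ 3 + 314.136ms (1)
3. 1256.545ms @ 4 + 471.204ms (3/2)
4. 1727.749ms @ 11/2 + 471.204ms (3/2)
5. 2198.953ms @ 7 + 117.801ms (3/8)
6. 2316.754ms @ 59/8 + 117.801ms (3/8)
7. 2434.555ms @ 31/4 + 78.534ms (1/4)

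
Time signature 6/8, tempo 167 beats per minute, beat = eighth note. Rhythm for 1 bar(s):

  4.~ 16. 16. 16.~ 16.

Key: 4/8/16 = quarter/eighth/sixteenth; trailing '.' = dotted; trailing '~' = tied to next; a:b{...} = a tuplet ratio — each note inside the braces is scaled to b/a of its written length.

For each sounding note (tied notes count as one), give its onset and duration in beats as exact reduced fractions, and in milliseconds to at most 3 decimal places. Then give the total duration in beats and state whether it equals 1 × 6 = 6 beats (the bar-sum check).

1) 0.0ms=0b +1347.305ms=15/4b
2) 1347.305ms=15/4b +269.461ms=3/4b
3) 1616.766ms=9/2b +538.922ms=3/2b
Σ=6b of 6 (167bpm 6/8) — PASS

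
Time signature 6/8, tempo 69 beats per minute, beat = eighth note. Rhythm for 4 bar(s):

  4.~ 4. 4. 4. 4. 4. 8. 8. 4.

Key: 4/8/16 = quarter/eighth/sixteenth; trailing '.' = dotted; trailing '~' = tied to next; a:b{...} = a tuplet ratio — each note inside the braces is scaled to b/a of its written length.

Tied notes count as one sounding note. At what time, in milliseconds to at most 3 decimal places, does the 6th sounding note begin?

note 6 onset = 18b = 15652.174ms

1. 0.0ms @ 0 + 5217.391ms (6)
2. 5217.391ms @ 6 + 2608.696ms (3)
3. 7826.087ms @ 9 + 2608.696ms (3)
4. 10434.783ms @ 12 + 2608.696ms (3)
5. 13043.478ms @ 15 + 2608.696ms (3)
6. 15652.174ms @ 18 + 1304.348ms (3/2)
7. 16956.522ms @ 39/2 + 1304.348ms (3/2)
8. 18260.87ms @ 21 + 2608.696ms (3)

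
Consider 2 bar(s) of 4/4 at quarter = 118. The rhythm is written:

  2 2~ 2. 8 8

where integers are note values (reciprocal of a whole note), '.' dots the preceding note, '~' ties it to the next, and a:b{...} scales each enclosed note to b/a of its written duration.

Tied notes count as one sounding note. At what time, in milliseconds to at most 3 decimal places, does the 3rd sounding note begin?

1. 0.0ms @ 0 + 1016.949ms (2)
2. 1016.949ms @ 2 + 2542.373ms (5)
3. 3559.322ms @ 7 + 254.237ms (1/2)
4. 3813.559ms @ 15/2 + 254.237ms (1/2)

note 3 onset = 7b = 3559.322ms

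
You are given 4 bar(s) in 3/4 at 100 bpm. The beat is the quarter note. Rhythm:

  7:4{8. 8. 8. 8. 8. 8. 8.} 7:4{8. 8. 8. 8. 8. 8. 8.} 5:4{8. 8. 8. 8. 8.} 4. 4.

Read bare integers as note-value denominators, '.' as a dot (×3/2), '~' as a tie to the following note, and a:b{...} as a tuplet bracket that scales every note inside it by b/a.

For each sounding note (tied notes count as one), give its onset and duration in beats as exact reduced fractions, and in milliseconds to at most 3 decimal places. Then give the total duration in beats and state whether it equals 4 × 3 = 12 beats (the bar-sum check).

1) 0.0ms=0b +257.143ms=3/7b
2) 257.143ms=3/7b +257.143ms=3/7b
3) 514.286ms=6/7b +257.143ms=3/7b
4) 771.429ms=9/7b +257.143ms=3/7b
5) 1028.571ms=12/7b +257.143ms=3/7b
6) 1285.714ms=15/7b +257.143ms=3/7b
7) 1542.857ms=18/7b +257.143ms=3/7b
8) 1800.0ms=3b +257.143ms=3/7b
9) 2057.143ms=24/7b +257.143ms=3/7b
10) 2314.286ms=27/7b +257.143ms=3/7b
11) 2571.429ms=30/7b +257.143ms=3/7b
12) 2828.571ms=33/7b +257.143ms=3/7b
13) 3085.714ms=36/7b +257.143ms=3/7b
14) 3342.857ms=39/7b +257.143ms=3/7b
15) 3600.0ms=6b +360.0ms=3/5b
16) 3960.0ms=33/5b +360.0ms=3/5b
17) 4320.0ms=36/5b +360.0ms=3/5b
18) 4680.0ms=39/5b +360.0ms=3/5b
19) 5040.0ms=42/5b +360.0ms=3/5b
20) 5400.0ms=9b +900.0ms=3/2b
21) 6300.0ms=21/2b +900.0ms=3/2b
Σ=12b of 12 (100bpm 3/4) — PASS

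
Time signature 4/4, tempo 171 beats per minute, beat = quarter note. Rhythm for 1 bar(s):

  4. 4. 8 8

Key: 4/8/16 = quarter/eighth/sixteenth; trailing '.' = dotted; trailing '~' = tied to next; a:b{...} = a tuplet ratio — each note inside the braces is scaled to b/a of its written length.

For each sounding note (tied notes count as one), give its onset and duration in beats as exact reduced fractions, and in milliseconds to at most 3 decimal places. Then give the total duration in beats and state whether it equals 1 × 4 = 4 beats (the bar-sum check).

1) 0.0ms=0b +526.316ms=3/2b
2) 526.316ms=3/2b +526.316ms=3/2b
3) 1052.632ms=3b +175.439ms=1/2b
4) 1228.07ms=7/2b +175.439ms=1/2b
Σ=4b of 4 (171bpm 4/4) — PASS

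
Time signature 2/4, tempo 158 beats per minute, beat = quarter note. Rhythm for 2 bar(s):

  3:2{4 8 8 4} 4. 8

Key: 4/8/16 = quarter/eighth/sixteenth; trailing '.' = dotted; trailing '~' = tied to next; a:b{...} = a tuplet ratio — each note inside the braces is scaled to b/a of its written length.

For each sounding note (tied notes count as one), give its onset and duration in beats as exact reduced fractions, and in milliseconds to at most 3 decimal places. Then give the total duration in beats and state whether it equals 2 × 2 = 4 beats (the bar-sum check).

1) 0.0ms=0b +253.165ms=2/3b
2) 253.165ms=2/3b +126.582ms=1/3b
3) 379.747ms=1b +126.582ms=1/3b
4) 506.329ms=4/3b +253.165ms=2/3b
5) 759.494ms=2b +569.62ms=3/2b
6) 1329.114ms=7/2b +189.873ms=1/2b
Σ=4b of 4 (158bpm 2/4) — PASS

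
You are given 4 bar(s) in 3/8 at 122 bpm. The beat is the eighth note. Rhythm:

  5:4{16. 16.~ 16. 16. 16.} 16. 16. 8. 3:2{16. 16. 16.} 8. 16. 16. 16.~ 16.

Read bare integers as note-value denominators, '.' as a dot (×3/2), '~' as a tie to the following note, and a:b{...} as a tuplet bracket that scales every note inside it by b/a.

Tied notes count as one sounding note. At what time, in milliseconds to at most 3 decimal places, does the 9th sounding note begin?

1. 0.0ms @ 0 + 295.082ms (3/5)
2. 295.082ms @ 3/5 + 590.164ms (6/5)
3. 885.246ms @ 9/5 + 295.082ms (3/5)
4. 1180.328ms @ 12/5 + 295.082ms (3/5)
5. 1475.41ms @ 3 + 368.852ms (3/4)
6. 1844.262ms @ 15/4 + 368.852ms (3/4)
7. 2213.115ms @ 9/2 + 737.705ms (3/2)
8. 2950.82ms @ 6 + 245.902ms (1/2)
9. 3196.721ms @ 13/2 + 245.902ms (1/2)
10. 3442.623ms @ 7 + 245.902ms (1/2)
11. 3688.525ms @ 15/2 + 737.705ms (3/2)
12. 4426.23ms @ 9 + 368.852ms (3/4)
13. 4795.082ms @ 39/4 + 368.852ms (3/4)
14. 5163.934ms @ 21/2 + 737.705ms (3/2)

note 9 onset = 13/2b = 3196.721ms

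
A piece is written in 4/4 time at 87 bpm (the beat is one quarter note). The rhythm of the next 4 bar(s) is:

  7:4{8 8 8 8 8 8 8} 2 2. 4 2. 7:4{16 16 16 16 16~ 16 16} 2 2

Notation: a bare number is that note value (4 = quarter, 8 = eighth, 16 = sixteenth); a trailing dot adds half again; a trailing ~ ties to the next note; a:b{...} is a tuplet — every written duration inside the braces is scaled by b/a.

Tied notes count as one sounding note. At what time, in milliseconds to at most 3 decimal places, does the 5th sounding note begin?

1. 0.0ms @ 0 + 197.044ms (2/7)
2. 197.044ms @ 2/7 + 197.044ms (2/7)
3. 394.089ms @ 4/7 + 197.044ms (2/7)
4. 591.133ms @ 6/7 + 197.044ms (2/7)
5. 788.177ms @ 8/7 + 197.044ms (2/7)
6. 985.222ms @ 10/7 + 197.044ms (2/7)
7. 1182.266ms @ 12/7 + 197.044ms (2/7)
8. 1379.31ms @ 2 + 1379.31ms (2)
9. 2758.621ms @ 4 + 2068.966ms (3)
10. 4827.586ms @ 7 + 689.655ms (1)
11. 5517.241ms @ 8 + 2068.966ms (3)
12. 7586.207ms @ 11 + 98.522ms (1/7)
13. 7684.729ms @ 78/7 + 98.522ms (1/7)
14. 7783.251ms @ 79/7 + 98.522ms (1/7)
15. 7881.773ms @ 80/7 + 98.522ms (1/7)
16. 7980.296ms @ 81/7 + 197.044ms (2/7)
17. 8177.34ms @ 83/7 + 98.522ms (1/7)
18. 8275.862ms @ 12 + 1379.31ms (2)
19. 9655.172ms @ 14 + 1379.31ms (2)

note 5 onset = 8/7b = 788.177ms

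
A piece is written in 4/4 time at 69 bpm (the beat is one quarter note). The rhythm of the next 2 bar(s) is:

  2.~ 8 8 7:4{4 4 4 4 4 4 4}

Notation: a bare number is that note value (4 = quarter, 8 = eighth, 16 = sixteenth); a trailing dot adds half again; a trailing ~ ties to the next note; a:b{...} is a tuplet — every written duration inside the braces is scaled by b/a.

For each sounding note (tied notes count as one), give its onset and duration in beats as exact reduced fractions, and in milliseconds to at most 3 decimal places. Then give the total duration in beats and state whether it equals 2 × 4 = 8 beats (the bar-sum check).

1) 0.0ms=0b +3043.478ms=7/2b
2) 3043.478ms=7/2b +434.783ms=1/2b
3) 3478.261ms=4b +496.894ms=4/7b
4) 3975.155ms=32/7b +496.894ms=4/7b
5) 4472.05ms=36/7b +496.894ms=4/7b
6) 4968.944ms=40/7b +496.894ms=4/7b
7) 5465.839ms=44/7b +496.894ms=4/7b
8) 5962.733ms=48/7b +496.894ms=4/7b
9) 6459.627ms=52/7b +496.894ms=4/7b
Σ=8b of 8 (69bpm 4/4) — PASS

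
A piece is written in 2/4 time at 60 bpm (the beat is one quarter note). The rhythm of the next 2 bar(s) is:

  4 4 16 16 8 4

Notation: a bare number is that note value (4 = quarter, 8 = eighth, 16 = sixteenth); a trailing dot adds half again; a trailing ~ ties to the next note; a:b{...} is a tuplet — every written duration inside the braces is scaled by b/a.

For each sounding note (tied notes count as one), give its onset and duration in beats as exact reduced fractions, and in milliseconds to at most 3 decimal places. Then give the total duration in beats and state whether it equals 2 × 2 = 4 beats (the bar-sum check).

1) 0.0ms=0b +1000.0ms=1b
2) 1000.0ms=1b +1000.0ms=1b
3) 2000.0ms=2b +250.0ms=1/4b
4) 2250.0ms=9/4b +250.0ms=1/4b
5) 2500.0ms=5/2b +500.0ms=1/2b
6) 3000.0ms=3b +1000.0ms=1b
Σ=4b of 4 (60bpm 2/4) — PASS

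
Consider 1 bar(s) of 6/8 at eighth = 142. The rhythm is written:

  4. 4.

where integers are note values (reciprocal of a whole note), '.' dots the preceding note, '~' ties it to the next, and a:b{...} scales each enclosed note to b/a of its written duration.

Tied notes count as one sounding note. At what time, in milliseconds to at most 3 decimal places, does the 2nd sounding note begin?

note 2 onset = 3b = 1267.606ms

1. 0.0ms @ 0 + 1267.606ms (3)
2. 1267.606ms @ 3 + 1267.606ms (3)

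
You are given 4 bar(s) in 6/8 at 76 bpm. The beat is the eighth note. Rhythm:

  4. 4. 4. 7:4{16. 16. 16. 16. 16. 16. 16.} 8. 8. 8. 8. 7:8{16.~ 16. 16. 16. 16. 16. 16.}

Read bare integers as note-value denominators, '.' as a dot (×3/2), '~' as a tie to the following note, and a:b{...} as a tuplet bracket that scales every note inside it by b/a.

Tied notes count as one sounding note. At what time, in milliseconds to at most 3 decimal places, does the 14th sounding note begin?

1. 0.0ms @ 0 + 2368.421ms (3)
2. 2368.421ms @ 3 + 2368.421ms (3)
3. 4736.842ms @ 6 + 2368.421ms (3)
4. 7105.263ms @ 9 + 338.346ms (3/7)
5. 7443.609ms @ 66/7 + 338.346ms (3/7)
6. 7781.955ms @ 69/7 + 338.346ms (3/7)
7. 8120.301ms @ 72/7 + 338.346ms (3/7)
8. 8458.647ms @ 75/7 + 338.346ms (3/7)
9. 8796.992ms @ 78/7 + 338.346ms (3/7)
10. 9135.338ms @ 81/7 + 338.346ms (3/7)
11. 9473.684ms @ 12 + 1184.211ms (3/2)
12. 10657.895ms @ 27/2 + 1184.211ms (3/2)
13. 11842.105ms @ 15 + 1184.211ms (3/2)
14. 13026.316ms @ 33/2 + 1184.211ms (3/2)
15. 14210.526ms @ 18 + 1353.383ms (12/7)
16. 15563.91ms @ 138/7 + 676.692ms (6/7)
17. 16240.602ms @ 144/7 + 676.692ms (6/7)
18. 16917.293ms @ 150/7 + 676.692ms (6/7)
19. 17593.985ms @ 156/7 + 676.692ms (6/7)
20. 18270.677ms @ 162/7 + 676.692ms (6/7)

note 14 onset = 33/2b = 13026.316ms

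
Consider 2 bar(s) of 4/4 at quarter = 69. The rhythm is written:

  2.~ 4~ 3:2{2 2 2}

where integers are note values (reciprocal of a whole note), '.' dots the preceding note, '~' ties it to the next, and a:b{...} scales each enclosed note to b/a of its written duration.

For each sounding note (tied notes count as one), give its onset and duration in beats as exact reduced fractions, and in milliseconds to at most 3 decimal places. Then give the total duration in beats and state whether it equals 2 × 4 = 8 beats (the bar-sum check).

1) 0.0ms=0b +4637.681ms=16/3b
2) 4637.681ms=16/3b +1159.42ms=4/3b
3) 5797.101ms=20/3b +1159.42ms=4/3b
Σ=8b of 8 (69bpm 4/4) — PASS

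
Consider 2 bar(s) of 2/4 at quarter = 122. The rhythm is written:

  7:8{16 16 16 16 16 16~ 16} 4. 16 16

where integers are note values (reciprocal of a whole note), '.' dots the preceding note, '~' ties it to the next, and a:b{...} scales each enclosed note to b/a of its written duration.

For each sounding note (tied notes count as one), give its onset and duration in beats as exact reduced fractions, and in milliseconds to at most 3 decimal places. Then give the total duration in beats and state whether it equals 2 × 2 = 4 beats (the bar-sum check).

1) 0.0ms=0b +140.515ms=2/7b
2) 140.515ms=2/7b +140.515ms=2/7b
3) 281.03ms=4/7b +140.515ms=2/7b
4) 421.546ms=6/7b +140.515ms=2/7b
5) 562.061ms=8/7b +140.515ms=2/7b
6) 702.576ms=10/7b +281.03ms=4/7b
7) 983.607ms=2b +737.705ms=3/2b
8) 1721.311ms=7/2b +122.951ms=1/4b
9) 1844.262ms=15/4b +122.951ms=1/4b
Σ=4b of 4 (122bpm 2/4) — PASS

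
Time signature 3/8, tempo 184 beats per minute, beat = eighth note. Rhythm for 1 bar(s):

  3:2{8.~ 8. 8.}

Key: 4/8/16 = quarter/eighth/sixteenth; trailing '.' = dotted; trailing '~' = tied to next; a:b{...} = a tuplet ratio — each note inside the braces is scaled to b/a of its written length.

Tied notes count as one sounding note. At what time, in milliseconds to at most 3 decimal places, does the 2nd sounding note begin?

1. 0.0ms @ 0 + 652.174ms (2)
2. 652.174ms @ 2 + 326.087ms (1)

note 2 onset = 2b = 652.174ms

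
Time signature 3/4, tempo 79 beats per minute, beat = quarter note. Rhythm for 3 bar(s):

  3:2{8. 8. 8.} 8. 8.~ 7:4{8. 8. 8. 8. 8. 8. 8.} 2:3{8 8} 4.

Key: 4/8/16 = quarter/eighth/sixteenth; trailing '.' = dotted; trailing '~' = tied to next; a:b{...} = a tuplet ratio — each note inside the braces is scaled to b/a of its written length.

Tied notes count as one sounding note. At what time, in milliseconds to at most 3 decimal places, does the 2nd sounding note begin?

note 2 onset = 1/2b = 379.747ms

1. 0.0ms @ 0 + 379.747ms (1/2)
2. 379.747ms @ 1/2 + 379.747ms (1/2)
3. 759.494ms @ 1 + 379.747ms (1/2)
4. 1139.241ms @ 3/2 + 569.62ms (3/4)
5. 1708.861ms @ 9/4 + 895.118ms (33/28)
6. 2603.978ms @ 24/7 + 325.497ms (3/7)
7. 2929.476ms @ 27/7 + 325.497ms (3/7)
8. 3254.973ms @ 30/7 + 325.497ms (3/7)
9. 3580.47ms @ 33/7 + 325.497ms (3/7)
10. 3905.967ms @ 36/7 + 325.497ms (3/7)
11. 4231.465ms @ 39/7 + 325.497ms (3/7)
12. 4556.962ms @ 6 + 569.62ms (3/4)
13. 5126.582ms @ 27/4 + 569.62ms (3/4)
14. 5696.203ms @ 15/2 + 1139.241ms (3/2)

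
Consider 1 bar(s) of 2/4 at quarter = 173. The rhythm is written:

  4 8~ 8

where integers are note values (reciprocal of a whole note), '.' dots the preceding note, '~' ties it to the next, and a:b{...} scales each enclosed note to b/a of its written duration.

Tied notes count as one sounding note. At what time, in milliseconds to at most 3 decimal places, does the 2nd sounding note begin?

note 2 onset = 1b = 346.821ms

1. 0.0ms @ 0 + 346.821ms (1)
2. 346.821ms @ 1 + 346.821ms (1)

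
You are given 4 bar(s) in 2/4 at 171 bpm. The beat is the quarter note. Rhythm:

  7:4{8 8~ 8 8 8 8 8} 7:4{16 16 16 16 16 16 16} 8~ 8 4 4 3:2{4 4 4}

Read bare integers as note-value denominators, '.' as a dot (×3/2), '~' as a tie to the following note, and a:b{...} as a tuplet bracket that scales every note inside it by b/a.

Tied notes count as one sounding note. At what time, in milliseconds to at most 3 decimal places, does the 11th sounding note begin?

note 11 onset = 18/7b = 902.256ms

1. 0.0ms @ 0 + 100.251ms (2/7)
2. 100.251ms @ 2/7 + 200.501ms (4/7)
3. 300.752ms @ 6/7 + 100.251ms (2/7)
4. 401.003ms @ 8/7 + 100.251ms (2/7)
5. 501.253ms @ 10/7 + 100.251ms (2/7)
6. 601.504ms @ 12/7 + 100.251ms (2/7)
7. 701.754ms @ 2 + 50.125ms (1/7)
8. 751.88ms @ 15/7 + 50.125ms (1/7)
9. 802.005ms @ 16/7 + 50.125ms (1/7)
10. 852.13ms @ 17/7 + 50.125ms (1/7)
11. 902.256ms @ 18/7 + 50.125ms (1/7)
12. 952.381ms @ 19/7 + 50.125ms (1/7)
13. 1002.506ms @ 20/7 + 50.125ms (1/7)
14. 1052.632ms @ 3 + 350.877ms (1)
15. 1403.509ms @ 4 + 350.877ms (1)
16. 1754.386ms @ 5 + 350.877ms (1)
17. 2105.263ms @ 6 + 233.918ms (2/3)
18. 2339.181ms @ 20/3 + 233.918ms (2/3)
19. 2573.099ms @ 22/3 + 233.918ms (2/3)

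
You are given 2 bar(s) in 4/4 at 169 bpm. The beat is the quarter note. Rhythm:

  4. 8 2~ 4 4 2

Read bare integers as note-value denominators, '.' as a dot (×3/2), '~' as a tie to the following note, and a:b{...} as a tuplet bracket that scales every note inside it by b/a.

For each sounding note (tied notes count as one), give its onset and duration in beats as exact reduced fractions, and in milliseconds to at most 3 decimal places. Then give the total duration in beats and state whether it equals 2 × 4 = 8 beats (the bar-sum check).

1) 0.0ms=0b +532.544ms=3/2b
2) 532.544ms=3/2b +177.515ms=1/2b
3) 710.059ms=2b +1065.089ms=3b
4) 1775.148ms=5b +355.03ms=1b
5) 2130.178ms=6b +710.059ms=2b
Σ=8b of 8 (169bpm 4/4) — PASS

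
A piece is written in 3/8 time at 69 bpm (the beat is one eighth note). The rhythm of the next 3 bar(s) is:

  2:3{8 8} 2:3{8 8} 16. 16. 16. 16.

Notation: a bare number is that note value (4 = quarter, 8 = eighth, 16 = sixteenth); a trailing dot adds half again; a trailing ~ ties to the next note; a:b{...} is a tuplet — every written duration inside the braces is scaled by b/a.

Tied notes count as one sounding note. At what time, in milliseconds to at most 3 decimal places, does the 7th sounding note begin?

1. 0.0ms @ 0 + 1304.348ms (3/2)
2. 1304.348ms @ 3/2 + 1304.348ms (3/2)
3. 2608.696ms @ 3 + 1304.348ms (3/2)
4. 3913.043ms @ 9/2 + 1304.348ms (3/2)
5. 5217.391ms @ 6 + 652.174ms (3/4)
6. 5869.565ms @ 27/4 + 652.174ms (3/4)
7. 6521.739ms @ 15/2 + 652.174ms (3/4)
8. 7173.913ms @ 33/4 + 652.174ms (3/4)

note 7 onset = 15/2b = 6521.739ms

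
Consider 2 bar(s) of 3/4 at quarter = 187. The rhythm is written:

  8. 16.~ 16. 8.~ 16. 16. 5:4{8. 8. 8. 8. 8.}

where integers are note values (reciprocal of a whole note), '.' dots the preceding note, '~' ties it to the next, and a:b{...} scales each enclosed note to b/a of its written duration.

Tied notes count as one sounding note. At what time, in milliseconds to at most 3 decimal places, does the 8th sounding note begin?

1. 0.0ms @ 0 + 240.642ms (3/4)
2. 240.642ms @ 3/4 + 240.642ms (3/4)
3. 481.283ms @ 3/2 + 360.963ms (9/8)
4. 842.246ms @ 21/8 + 120.321ms (3/8)
5. 962.567ms @ 3 + 192.513ms (3/5)
6. 1155.08ms @ 18/5 + 192.513ms (3/5)
7. 1347.594ms @ 21/5 + 192.513ms (3/5)
8. 1540.107ms @ 24/5 + 192.513ms (3/5)
9. 1732.62ms @ 27/5 + 192.513ms (3/5)

note 8 onset = 24/5b = 1540.107ms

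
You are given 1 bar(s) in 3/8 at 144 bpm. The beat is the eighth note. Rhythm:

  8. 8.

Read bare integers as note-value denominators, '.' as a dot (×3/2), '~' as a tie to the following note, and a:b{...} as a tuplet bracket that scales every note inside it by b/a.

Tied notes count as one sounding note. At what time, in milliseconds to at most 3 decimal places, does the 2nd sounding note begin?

1. 0.0ms @ 0 + 625.0ms (3/2)
2. 625.0ms @ 3/2 + 625.0ms (3/2)

note 2 onset = 3/2b = 625.0ms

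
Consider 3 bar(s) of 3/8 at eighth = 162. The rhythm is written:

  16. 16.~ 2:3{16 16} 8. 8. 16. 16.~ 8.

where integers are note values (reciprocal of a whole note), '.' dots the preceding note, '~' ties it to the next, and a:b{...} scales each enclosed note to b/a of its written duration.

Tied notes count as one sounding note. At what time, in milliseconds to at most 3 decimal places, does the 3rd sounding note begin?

1. 0.0ms @ 0 + 277.778ms (3/4)
2. 277.778ms @ 3/4 + 555.556ms (3/2)
3. 833.333ms @ 9/4 + 277.778ms (3/4)
4. 1111.111ms @ 3 + 555.556ms (3/2)
5. 1666.667ms @ 9/2 + 555.556ms (3/2)
6. 2222.222ms @ 6 + 277.778ms (3/4)
7. 2500.0ms @ 27/4 + 833.333ms (9/4)

note 3 onset = 9/4b = 833.333ms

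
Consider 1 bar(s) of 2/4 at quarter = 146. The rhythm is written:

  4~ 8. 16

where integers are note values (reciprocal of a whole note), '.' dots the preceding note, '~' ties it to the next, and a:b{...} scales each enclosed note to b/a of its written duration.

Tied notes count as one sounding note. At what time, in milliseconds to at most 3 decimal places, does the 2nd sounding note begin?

1. 0.0ms @ 0 + 719.178ms (7/4)
2. 719.178ms @ 7/4 + 102.74ms (1/4)

note 2 onset = 7/4b = 719.178ms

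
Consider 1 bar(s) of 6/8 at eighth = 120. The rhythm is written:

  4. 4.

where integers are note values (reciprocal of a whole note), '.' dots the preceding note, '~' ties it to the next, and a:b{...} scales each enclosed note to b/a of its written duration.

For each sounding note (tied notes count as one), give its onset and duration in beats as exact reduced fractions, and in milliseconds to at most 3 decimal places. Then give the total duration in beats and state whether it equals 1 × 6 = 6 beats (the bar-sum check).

1) 0.0ms=0b +1500.0ms=3b
2) 1500.0ms=3b +1500.0ms=3b
Σ=6b of 6 (120bpm 6/8) — PASS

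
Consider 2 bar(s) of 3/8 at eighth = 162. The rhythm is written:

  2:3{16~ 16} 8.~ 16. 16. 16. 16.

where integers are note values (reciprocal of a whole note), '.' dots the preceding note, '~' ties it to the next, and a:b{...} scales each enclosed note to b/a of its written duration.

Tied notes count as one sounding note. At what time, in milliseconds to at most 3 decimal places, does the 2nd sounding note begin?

note 2 onset = 3/2b = 555.556ms

1. 0.0ms @ 0 + 555.556ms (3/2)
2. 555.556ms @ 3/2 + 833.333ms (9/4)
3. 1388.889ms @ 15/4 + 277.778ms (3/4)
4. 1666.667ms @ 9/2 + 277.778ms (3/4)
5. 1944.444ms @ 21/4 + 277.778ms (3/4)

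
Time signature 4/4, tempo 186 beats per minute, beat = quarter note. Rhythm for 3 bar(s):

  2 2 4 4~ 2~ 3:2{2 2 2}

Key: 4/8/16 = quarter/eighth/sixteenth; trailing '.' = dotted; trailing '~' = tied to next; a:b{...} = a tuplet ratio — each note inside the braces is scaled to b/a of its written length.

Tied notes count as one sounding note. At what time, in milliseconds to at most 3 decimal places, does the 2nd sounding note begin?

note 2 onset = 2b = 645.161ms

1. 0.0ms @ 0 + 645.161ms (2)
2. 645.161ms @ 2 + 645.161ms (2)
3. 1290.323ms @ 4 + 322.581ms (1)
4. 1612.903ms @ 5 + 1397.849ms (13/3)
5. 3010.753ms @ 28/3 + 430.108ms (4/3)
6. 3440.86ms @ 32/3 + 430.108ms (4/3)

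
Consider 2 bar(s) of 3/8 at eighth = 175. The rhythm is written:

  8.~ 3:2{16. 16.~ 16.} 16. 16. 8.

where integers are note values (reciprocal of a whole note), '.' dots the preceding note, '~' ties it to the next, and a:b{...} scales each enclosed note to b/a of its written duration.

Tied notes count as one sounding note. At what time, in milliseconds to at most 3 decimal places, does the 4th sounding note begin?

1. 0.0ms @ 0 + 685.714ms (2)
2. 685.714ms @ 2 + 342.857ms (1)
3. 1028.571ms @ 3 + 257.143ms (3/4)
4. 1285.714ms @ 15/4 + 257.143ms (3/4)
5. 1542.857ms @ 9/2 + 514.286ms (3/2)

note 4 onset = 15/4b = 1285.714ms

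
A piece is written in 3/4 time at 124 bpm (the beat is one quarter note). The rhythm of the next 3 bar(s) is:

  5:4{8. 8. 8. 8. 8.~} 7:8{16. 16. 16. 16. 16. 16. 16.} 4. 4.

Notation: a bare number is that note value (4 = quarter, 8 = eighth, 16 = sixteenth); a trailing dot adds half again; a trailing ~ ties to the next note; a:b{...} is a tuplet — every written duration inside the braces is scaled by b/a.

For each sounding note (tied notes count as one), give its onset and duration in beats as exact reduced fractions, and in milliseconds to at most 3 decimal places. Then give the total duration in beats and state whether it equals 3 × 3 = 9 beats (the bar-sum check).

1) 0.0ms=0b +290.323ms=3/5b
2) 290.323ms=3/5b +290.323ms=3/5b
3) 580.645ms=6/5b +290.323ms=3/5b
4) 870.968ms=9/5b +290.323ms=3/5b
5) 1161.29ms=12/5b +497.696ms=36/35b
6) 1658.986ms=24/7b +207.373ms=3/7b
7) 1866.359ms=27/7b +207.373ms=3/7b
8) 2073.733ms=30/7b +207.373ms=3/7b
9) 2281.106ms=33/7b +207.373ms=3/7b
10) 2488.479ms=36/7b +207.373ms=3/7b
11) 2695.853ms=39/7b +207.373ms=3/7b
12) 2903.226ms=6b +725.806ms=3/2b
13) 3629.032ms=15/2b +725.806ms=3/2b
Σ=9b of 9 (124bpm 3/4) — PASS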